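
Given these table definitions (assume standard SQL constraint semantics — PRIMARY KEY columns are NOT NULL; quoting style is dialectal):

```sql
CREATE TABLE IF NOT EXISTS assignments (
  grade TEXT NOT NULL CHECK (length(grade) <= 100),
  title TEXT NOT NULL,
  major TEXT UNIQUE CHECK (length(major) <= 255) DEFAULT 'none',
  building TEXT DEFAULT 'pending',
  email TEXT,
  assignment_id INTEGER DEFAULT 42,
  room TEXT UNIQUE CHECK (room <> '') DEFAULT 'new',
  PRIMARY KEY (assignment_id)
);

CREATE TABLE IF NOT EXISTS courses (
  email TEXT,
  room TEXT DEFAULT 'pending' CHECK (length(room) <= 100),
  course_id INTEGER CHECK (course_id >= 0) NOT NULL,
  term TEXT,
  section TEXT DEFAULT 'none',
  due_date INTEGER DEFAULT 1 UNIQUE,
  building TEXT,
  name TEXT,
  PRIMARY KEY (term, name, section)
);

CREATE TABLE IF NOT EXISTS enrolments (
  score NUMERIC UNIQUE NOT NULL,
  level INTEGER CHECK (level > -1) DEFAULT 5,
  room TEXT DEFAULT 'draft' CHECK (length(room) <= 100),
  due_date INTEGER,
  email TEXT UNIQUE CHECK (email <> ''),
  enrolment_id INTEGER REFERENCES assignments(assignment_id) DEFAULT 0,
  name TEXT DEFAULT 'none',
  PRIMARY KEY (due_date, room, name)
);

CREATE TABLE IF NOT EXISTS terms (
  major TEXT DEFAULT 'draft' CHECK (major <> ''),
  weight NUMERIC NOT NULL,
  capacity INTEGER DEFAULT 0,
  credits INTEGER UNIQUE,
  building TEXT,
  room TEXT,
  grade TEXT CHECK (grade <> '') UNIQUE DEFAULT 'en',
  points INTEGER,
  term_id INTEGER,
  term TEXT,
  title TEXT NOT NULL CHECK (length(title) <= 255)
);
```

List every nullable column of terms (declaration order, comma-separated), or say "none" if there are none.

major, capacity, credits, building, room, grade, points, term_id, term

- major: CHECK does not forbid NULL (a CHECK constraint passes when its expression is NULL) → nullable.
- weight: declared NOT NULL → not nullable.
- capacity: DEFAULT only fills an omitted column; an explicit NULL is still allowed → nullable.
- credits: UNIQUE does not imply NOT NULL → nullable.
- building: no NOT NULL constraint applies → nullable.
- room: no NOT NULL constraint applies → nullable.
- grade: CHECK does not forbid NULL (a CHECK constraint passes when its expression is NULL) → nullable.
- points: no NOT NULL constraint applies → nullable.
- term_id: no NOT NULL constraint applies → nullable.
- term: no NOT NULL constraint applies → nullable.
- title: declared NOT NULL → not nullable.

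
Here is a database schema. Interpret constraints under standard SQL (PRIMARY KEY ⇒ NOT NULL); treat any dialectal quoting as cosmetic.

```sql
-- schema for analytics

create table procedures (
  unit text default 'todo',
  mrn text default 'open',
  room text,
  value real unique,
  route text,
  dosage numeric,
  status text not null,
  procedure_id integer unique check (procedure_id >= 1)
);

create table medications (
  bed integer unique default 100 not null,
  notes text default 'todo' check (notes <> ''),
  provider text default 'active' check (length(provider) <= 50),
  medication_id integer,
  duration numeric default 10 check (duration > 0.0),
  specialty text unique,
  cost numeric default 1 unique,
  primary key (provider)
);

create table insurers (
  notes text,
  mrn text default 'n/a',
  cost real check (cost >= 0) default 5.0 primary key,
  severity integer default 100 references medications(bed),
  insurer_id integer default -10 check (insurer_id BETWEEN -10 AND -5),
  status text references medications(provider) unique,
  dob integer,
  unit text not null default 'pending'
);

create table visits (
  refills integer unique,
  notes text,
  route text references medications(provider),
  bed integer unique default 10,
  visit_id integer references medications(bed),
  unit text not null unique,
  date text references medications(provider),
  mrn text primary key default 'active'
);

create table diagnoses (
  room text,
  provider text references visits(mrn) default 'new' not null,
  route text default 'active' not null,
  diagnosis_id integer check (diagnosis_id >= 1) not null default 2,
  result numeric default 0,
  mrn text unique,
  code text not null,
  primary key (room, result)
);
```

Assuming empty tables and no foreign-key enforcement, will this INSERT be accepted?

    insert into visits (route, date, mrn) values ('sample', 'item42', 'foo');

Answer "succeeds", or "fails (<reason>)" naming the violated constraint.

fails (NOT NULL on unit)

unit is omitted from the column list and has no DEFAULT, so it would receive NULL.
But unit is declared NOT NULL.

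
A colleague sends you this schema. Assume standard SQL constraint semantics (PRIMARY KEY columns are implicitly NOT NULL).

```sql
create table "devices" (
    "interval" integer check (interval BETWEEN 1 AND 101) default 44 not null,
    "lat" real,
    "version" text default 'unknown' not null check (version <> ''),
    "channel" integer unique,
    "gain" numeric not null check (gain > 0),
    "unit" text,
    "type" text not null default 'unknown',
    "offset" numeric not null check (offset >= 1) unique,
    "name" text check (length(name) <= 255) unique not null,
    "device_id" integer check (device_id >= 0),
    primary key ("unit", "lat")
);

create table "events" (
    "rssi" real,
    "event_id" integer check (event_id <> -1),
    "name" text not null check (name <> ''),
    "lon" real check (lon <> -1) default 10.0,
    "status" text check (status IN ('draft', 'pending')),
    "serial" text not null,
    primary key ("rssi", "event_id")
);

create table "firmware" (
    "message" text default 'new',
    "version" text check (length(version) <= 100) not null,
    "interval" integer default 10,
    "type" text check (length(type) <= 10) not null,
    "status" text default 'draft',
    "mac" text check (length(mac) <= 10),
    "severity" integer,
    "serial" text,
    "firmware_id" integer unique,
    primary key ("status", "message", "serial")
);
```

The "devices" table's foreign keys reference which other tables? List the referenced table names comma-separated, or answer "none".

none

No column in devices has a REFERENCES clause.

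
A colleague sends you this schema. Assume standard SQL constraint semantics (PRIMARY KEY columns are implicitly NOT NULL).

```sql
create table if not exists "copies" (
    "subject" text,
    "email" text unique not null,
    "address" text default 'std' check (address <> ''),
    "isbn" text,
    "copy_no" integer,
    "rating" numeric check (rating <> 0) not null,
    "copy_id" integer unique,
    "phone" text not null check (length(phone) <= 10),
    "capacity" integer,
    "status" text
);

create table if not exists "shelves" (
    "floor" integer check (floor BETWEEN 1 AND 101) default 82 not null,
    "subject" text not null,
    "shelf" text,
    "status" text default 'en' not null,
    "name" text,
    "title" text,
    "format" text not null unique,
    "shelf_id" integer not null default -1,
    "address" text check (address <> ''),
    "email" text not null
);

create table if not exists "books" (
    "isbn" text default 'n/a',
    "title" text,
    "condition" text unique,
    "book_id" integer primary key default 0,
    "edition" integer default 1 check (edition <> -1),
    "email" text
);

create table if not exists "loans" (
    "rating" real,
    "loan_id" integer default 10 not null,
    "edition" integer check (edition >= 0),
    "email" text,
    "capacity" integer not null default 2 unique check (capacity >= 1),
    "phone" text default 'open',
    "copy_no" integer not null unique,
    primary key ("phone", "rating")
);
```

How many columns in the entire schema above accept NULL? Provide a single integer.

copies: 7 nullable (subject, address, isbn, copy_no, copy_id, capacity, status — PK none and explicit NOT NULL columns excluded).
shelves: 4 nullable (shelf, name, title, address — PK none and explicit NOT NULL columns excluded).
books: 5 nullable (isbn, title, condition, edition, email — PK (book_id) and explicit NOT NULL columns excluded).
loans: 2 nullable (edition, email — PK (phone, rating) and explicit NOT NULL columns excluded).
Total: 7 + 4 + 5 + 2 = 18.

18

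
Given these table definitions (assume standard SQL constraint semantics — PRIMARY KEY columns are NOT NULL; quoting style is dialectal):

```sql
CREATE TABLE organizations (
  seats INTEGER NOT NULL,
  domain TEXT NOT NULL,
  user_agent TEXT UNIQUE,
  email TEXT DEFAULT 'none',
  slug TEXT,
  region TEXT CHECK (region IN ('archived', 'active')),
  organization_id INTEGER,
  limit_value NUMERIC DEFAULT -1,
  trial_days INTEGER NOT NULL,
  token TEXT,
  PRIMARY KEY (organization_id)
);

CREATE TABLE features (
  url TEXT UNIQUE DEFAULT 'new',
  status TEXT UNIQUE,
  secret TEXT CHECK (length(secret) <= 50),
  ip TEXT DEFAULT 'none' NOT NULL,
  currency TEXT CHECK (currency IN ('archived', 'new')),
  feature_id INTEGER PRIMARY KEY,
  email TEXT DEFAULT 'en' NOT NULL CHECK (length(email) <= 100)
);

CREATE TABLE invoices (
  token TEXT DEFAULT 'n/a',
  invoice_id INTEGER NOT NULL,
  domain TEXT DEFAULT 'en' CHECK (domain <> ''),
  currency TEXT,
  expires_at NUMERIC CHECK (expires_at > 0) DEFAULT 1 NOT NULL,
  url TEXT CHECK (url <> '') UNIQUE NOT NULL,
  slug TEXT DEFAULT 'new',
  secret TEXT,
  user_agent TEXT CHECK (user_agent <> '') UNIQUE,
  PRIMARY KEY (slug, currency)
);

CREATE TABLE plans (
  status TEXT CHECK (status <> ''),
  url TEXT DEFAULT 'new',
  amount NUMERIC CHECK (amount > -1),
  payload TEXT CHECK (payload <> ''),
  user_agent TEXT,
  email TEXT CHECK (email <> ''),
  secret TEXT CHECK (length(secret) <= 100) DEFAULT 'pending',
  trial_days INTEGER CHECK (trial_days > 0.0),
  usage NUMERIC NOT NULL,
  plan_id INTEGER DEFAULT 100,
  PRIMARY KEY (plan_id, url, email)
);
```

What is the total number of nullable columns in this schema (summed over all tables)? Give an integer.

20

organizations: 6 nullable (user_agent, email, slug, region, limit_value, token — PK (organization_id) and explicit NOT NULL columns excluded).
features: 4 nullable (url, status, secret, currency — PK (feature_id) and explicit NOT NULL columns excluded).
invoices: 4 nullable (token, domain, secret, user_agent — PK (slug, currency) and explicit NOT NULL columns excluded).
plans: 6 nullable (status, amount, payload, user_agent, secret, trial_days — PK (plan_id, url, email) and explicit NOT NULL columns excluded).
Total: 6 + 4 + 4 + 6 = 20.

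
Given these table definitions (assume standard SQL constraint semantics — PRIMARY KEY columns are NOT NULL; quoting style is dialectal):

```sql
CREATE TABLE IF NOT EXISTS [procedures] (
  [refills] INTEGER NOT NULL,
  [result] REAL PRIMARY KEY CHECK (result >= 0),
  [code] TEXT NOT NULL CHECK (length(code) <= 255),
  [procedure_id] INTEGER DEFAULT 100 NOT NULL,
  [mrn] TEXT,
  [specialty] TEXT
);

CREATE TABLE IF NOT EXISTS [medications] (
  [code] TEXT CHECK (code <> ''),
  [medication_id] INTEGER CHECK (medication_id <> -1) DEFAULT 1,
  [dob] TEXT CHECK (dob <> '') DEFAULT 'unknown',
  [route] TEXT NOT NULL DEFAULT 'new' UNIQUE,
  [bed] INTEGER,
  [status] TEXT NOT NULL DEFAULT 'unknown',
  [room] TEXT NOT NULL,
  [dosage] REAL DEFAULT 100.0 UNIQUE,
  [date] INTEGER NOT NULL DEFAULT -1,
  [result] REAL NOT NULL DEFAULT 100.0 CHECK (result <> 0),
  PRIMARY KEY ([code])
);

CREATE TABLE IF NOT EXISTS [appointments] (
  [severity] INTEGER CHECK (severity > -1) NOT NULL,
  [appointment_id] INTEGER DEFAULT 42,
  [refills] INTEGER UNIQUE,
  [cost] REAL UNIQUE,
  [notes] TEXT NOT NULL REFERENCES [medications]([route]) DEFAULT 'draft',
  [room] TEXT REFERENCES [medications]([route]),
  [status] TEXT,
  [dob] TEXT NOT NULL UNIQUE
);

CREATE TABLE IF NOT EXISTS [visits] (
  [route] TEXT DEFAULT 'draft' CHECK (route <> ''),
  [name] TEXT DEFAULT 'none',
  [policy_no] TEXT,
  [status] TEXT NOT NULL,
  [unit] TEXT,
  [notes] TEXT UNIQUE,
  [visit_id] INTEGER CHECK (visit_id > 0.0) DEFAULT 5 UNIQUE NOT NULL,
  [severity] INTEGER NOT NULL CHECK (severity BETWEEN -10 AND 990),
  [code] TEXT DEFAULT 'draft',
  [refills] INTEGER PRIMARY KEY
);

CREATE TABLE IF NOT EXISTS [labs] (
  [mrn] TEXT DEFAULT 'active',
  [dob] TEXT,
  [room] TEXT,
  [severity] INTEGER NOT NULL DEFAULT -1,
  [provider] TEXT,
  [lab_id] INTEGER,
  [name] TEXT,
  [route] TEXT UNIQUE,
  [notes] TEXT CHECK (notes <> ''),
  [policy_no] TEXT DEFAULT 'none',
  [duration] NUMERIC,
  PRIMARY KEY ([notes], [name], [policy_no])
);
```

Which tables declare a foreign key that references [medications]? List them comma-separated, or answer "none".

- appointments.notes references medications(route).
- appointments.room references medications(route).

appointments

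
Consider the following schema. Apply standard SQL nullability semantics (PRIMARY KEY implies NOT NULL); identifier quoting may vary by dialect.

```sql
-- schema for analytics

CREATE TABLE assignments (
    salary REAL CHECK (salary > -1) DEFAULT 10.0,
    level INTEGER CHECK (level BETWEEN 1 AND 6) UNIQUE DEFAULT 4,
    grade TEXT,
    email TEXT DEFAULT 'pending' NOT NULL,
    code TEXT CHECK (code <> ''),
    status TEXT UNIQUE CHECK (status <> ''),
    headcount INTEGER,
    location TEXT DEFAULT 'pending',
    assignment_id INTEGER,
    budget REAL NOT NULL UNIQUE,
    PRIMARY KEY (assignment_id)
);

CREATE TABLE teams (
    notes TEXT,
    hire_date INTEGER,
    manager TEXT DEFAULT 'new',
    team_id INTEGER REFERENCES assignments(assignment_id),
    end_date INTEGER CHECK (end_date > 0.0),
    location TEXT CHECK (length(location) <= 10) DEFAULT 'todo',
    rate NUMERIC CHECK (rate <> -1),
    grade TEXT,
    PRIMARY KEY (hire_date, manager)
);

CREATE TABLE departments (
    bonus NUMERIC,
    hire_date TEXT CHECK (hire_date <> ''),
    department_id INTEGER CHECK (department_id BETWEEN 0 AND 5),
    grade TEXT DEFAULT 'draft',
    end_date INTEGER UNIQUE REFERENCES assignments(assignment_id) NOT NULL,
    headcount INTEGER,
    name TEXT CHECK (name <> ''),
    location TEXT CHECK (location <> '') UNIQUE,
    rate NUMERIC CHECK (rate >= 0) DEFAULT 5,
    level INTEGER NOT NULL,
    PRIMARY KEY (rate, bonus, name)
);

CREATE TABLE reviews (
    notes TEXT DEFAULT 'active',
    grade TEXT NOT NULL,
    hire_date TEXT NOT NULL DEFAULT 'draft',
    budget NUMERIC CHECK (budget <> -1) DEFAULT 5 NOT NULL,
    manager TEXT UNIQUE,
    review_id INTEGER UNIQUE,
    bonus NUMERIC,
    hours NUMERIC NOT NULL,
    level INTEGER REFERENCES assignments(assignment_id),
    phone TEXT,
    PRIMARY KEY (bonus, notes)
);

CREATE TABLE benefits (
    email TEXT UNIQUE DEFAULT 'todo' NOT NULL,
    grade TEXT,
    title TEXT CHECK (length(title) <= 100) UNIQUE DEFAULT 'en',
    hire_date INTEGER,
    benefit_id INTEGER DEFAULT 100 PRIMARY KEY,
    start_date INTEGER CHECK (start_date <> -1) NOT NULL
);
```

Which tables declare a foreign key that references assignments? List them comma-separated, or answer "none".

- teams.team_id references assignments(assignment_id).
- departments.end_date references assignments(assignment_id).
- reviews.level references assignments(assignment_id).

teams, departments, reviews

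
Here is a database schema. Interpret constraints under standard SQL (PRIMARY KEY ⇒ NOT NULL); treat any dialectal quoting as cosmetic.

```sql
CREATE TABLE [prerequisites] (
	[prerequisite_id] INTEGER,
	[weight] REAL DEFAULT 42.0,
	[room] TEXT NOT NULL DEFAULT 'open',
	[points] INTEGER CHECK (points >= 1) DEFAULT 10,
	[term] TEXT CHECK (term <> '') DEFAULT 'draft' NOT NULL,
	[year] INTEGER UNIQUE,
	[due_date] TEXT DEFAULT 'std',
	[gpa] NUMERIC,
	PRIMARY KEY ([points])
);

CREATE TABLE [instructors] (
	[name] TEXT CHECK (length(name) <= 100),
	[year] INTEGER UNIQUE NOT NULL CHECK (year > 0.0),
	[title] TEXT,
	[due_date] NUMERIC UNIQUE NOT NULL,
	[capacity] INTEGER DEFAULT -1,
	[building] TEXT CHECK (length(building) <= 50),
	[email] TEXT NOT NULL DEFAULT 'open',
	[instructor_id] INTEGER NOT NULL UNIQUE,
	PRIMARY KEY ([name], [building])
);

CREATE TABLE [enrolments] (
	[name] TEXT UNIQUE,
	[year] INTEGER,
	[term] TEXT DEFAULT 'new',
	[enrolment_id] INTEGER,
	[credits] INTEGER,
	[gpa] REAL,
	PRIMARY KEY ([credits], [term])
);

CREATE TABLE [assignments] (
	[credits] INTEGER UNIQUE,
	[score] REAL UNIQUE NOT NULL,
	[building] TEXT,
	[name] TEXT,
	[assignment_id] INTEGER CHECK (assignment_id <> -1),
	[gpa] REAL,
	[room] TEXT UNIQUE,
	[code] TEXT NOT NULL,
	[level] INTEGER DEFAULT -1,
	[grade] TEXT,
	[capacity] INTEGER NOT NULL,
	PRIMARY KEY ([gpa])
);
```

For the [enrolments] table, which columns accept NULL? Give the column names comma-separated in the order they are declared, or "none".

name, year, enrolment_id, gpa

- name: UNIQUE does not imply NOT NULL → nullable.
- year: no NOT NULL constraint applies → nullable.
- term: part of the PRIMARY KEY, which implies NOT NULL → not nullable.
- enrolment_id: no NOT NULL constraint applies → nullable.
- credits: part of the PRIMARY KEY, which implies NOT NULL → not nullable.
- gpa: no NOT NULL constraint applies → nullable.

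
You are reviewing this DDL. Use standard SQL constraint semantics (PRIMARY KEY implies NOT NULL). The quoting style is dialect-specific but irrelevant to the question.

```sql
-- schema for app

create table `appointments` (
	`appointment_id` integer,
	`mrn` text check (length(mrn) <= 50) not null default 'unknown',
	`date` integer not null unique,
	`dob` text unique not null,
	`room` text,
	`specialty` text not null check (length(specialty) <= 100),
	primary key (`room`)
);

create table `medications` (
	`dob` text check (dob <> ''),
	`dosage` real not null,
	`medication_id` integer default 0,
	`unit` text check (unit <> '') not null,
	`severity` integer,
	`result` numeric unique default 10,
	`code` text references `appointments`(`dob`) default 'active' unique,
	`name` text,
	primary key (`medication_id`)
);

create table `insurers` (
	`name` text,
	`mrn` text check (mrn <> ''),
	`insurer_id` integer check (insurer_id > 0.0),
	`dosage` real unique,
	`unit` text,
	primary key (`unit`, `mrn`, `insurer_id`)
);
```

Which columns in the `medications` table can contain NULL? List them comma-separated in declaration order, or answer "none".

- dob: CHECK does not forbid NULL (a CHECK constraint passes when its expression is NULL) → nullable.
- dosage: declared NOT NULL → not nullable.
- medication_id: part of the PRIMARY KEY, which implies NOT NULL → not nullable.
- unit: declared NOT NULL → not nullable.
- severity: no NOT NULL constraint applies → nullable.
- result: UNIQUE does not imply NOT NULL → nullable.
- code: a foreign key column may be NULL unless separately constrained → nullable.
- name: no NOT NULL constraint applies → nullable.

dob, severity, result, code, name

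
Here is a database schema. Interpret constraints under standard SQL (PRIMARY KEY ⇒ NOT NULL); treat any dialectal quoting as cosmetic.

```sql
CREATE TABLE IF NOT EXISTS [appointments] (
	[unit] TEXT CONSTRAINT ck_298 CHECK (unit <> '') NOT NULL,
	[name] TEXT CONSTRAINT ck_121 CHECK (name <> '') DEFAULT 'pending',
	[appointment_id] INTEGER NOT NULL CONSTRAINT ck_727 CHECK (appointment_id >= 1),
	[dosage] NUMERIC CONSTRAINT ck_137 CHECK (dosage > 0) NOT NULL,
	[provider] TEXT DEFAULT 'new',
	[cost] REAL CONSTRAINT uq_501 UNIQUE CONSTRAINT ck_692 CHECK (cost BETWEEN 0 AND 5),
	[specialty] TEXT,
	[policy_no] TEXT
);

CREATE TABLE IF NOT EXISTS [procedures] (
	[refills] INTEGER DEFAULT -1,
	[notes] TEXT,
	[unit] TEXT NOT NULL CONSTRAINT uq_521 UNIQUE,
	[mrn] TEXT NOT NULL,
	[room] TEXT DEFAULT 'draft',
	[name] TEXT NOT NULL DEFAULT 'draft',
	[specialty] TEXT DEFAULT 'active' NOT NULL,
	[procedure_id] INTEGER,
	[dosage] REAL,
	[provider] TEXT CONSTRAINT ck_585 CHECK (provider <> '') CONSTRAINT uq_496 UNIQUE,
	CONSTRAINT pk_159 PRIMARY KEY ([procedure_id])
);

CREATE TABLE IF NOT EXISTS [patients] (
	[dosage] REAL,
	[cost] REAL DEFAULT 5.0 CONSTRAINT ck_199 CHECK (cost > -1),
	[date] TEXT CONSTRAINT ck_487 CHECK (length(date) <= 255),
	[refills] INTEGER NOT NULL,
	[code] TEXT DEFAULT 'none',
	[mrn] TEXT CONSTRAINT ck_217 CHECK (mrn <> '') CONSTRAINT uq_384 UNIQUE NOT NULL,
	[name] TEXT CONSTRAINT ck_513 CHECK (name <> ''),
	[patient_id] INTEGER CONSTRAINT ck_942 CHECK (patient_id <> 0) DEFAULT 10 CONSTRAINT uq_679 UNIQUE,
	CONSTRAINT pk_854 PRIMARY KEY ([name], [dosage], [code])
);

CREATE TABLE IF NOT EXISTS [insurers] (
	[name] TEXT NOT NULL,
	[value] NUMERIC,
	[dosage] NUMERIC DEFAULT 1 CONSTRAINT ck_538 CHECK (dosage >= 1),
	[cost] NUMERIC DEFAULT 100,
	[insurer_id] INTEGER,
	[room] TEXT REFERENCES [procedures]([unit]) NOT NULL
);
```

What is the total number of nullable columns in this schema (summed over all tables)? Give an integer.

appointments: 5 nullable (name, provider, cost, specialty, policy_no — PK none and explicit NOT NULL columns excluded).
procedures: 5 nullable (refills, notes, room, dosage, provider — PK (procedure_id) and explicit NOT NULL columns excluded).
patients: 3 nullable (cost, date, patient_id — PK (name, dosage, code) and explicit NOT NULL columns excluded).
insurers: 4 nullable (value, dosage, cost, insurer_id — PK none and explicit NOT NULL columns excluded).
Total: 5 + 5 + 3 + 4 = 17.

17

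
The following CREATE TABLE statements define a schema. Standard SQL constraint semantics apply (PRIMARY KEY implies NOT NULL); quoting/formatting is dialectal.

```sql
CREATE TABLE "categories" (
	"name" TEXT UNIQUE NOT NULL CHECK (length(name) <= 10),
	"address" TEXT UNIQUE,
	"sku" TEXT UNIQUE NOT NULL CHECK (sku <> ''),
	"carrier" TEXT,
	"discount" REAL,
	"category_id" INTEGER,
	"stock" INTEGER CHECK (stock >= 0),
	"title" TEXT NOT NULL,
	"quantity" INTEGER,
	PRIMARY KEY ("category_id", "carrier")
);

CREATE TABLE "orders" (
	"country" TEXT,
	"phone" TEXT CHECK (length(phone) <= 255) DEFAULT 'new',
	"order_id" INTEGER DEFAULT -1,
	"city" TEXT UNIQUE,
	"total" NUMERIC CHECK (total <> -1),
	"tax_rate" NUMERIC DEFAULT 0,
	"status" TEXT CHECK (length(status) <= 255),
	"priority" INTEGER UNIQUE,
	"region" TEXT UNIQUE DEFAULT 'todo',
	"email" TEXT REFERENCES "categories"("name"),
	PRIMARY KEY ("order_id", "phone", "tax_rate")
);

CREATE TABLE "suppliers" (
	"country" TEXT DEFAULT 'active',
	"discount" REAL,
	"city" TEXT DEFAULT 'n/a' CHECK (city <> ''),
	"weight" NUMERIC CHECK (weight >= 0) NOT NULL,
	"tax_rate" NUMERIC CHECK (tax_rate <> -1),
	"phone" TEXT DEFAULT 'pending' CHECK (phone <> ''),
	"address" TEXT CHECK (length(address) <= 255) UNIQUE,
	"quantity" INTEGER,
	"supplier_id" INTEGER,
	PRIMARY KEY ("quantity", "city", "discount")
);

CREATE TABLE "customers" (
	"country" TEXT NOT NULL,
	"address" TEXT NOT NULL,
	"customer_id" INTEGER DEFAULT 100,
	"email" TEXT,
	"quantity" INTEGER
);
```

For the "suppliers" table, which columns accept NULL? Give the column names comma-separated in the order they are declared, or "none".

- country: DEFAULT only fills an omitted column; an explicit NULL is still allowed → nullable.
- discount: part of the PRIMARY KEY, which implies NOT NULL → not nullable.
- city: part of the PRIMARY KEY, which implies NOT NULL → not nullable.
- weight: declared NOT NULL → not nullable.
- tax_rate: CHECK does not forbid NULL (a CHECK constraint passes when its expression is NULL) → nullable.
- phone: CHECK does not forbid NULL (a CHECK constraint passes when its expression is NULL) → nullable.
- address: CHECK does not forbid NULL (a CHECK constraint passes when its expression is NULL) → nullable.
- quantity: part of the PRIMARY KEY, which implies NOT NULL → not nullable.
- supplier_id: no NOT NULL constraint applies → nullable.

country, tax_rate, phone, address, supplier_id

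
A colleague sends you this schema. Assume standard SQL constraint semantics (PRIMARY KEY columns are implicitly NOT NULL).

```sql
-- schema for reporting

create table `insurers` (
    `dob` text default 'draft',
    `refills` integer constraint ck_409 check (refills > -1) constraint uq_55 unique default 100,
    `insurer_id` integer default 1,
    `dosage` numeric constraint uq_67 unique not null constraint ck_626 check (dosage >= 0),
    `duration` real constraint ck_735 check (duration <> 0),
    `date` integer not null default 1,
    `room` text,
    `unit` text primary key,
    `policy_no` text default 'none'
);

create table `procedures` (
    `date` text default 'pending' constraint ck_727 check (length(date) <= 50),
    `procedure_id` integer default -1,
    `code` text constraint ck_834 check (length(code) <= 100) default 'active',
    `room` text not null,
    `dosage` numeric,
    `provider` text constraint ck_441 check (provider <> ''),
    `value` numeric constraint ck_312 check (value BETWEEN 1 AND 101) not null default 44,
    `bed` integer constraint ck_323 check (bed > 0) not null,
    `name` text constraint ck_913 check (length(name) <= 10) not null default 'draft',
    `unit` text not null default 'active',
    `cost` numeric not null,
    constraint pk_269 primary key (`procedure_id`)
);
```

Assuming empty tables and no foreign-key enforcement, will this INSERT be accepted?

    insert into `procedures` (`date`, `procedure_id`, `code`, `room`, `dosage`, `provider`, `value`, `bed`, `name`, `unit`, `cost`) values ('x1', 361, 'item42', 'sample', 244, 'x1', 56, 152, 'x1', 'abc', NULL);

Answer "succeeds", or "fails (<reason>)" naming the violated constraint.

cost is explicitly set to NULL, but cost is declared NOT NULL.

fails (NOT NULL on cost)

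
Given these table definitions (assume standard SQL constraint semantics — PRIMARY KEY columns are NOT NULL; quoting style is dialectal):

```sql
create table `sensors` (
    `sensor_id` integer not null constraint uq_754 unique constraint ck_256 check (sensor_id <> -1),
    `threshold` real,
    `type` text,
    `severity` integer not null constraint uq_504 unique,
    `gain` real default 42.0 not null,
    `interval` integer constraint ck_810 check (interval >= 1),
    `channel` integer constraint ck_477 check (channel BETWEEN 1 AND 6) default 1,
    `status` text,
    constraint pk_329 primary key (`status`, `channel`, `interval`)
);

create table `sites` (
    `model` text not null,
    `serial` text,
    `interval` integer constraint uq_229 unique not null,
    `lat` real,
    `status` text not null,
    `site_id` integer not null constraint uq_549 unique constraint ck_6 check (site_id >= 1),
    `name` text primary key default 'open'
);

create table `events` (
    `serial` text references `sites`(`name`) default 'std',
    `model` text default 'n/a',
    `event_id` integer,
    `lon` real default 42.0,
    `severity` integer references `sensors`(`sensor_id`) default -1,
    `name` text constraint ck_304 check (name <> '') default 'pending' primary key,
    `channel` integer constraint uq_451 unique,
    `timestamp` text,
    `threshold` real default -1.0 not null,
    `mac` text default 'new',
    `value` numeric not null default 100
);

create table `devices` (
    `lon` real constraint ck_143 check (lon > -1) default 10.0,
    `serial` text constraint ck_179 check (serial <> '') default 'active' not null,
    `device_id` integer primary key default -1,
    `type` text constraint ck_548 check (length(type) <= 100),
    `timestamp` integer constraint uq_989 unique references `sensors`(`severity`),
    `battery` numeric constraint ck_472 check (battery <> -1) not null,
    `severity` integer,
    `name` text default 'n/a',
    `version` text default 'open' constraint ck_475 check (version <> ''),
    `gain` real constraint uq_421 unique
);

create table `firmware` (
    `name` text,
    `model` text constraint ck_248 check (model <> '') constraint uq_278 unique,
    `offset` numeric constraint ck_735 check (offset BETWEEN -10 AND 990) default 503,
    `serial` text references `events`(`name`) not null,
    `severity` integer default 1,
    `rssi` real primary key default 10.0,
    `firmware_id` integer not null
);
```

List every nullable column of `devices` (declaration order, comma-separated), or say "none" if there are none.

lon, type, timestamp, severity, name, version, gain

- lon: CHECK does not forbid NULL (a CHECK constraint passes when its expression is NULL) → nullable.
- serial: declared NOT NULL → not nullable.
- device_id: part of the PRIMARY KEY, which implies NOT NULL → not nullable.
- type: CHECK does not forbid NULL (a CHECK constraint passes when its expression is NULL) → nullable.
- timestamp: a foreign key column may be NULL unless separately constrained → nullable.
- battery: declared NOT NULL → not nullable.
- severity: no NOT NULL constraint applies → nullable.
- name: DEFAULT only fills an omitted column; an explicit NULL is still allowed → nullable.
- version: CHECK does not forbid NULL (a CHECK constraint passes when its expression is NULL) → nullable.
- gain: UNIQUE does not imply NOT NULL → nullable.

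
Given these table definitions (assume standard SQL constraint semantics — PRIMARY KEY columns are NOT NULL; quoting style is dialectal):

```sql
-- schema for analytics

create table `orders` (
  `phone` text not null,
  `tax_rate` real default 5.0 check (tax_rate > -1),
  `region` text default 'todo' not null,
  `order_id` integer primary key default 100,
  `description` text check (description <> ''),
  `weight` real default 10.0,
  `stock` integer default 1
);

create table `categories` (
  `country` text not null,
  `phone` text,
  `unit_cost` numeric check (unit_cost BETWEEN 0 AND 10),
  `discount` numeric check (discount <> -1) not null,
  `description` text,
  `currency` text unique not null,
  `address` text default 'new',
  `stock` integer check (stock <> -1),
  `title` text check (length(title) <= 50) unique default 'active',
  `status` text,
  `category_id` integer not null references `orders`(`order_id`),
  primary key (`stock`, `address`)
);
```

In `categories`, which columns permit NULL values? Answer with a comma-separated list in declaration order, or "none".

- country: declared NOT NULL → not nullable.
- phone: no NOT NULL constraint applies → nullable.
- unit_cost: CHECK does not forbid NULL (a CHECK constraint passes when its expression is NULL) → nullable.
- discount: declared NOT NULL → not nullable.
- description: no NOT NULL constraint applies → nullable.
- currency: declared NOT NULL → not nullable.
- address: part of the PRIMARY KEY, which implies NOT NULL → not nullable.
- stock: part of the PRIMARY KEY, which implies NOT NULL → not nullable.
- title: CHECK does not forbid NULL (a CHECK constraint passes when its expression is NULL) → nullable.
- status: no NOT NULL constraint applies → nullable.
- category_id: declared NOT NULL → not nullable.

phone, unit_cost, description, title, status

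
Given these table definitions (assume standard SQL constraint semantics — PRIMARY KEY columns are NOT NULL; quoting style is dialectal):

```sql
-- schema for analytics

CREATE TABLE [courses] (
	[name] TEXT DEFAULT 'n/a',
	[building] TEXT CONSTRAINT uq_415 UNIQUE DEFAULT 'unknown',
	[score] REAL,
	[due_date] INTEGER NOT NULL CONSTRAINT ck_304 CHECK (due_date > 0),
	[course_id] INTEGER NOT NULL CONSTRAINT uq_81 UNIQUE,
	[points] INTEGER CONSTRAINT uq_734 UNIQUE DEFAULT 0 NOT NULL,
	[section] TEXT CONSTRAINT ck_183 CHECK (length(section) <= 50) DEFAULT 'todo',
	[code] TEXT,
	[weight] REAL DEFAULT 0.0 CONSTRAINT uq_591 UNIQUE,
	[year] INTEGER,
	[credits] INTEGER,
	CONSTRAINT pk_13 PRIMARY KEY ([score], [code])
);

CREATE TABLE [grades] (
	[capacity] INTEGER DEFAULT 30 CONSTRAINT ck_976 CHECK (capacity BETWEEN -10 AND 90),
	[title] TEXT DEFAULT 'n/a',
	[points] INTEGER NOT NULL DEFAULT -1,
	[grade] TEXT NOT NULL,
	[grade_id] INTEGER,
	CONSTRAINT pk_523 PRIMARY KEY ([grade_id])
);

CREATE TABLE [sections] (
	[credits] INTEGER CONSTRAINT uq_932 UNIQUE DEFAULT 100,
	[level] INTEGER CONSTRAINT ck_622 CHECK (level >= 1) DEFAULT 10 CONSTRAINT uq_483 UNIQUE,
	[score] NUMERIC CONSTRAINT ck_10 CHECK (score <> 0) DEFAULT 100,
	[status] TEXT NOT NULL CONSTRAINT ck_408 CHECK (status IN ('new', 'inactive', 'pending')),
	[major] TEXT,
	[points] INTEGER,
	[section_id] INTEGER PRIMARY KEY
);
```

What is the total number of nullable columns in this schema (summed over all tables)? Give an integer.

courses: 6 nullable (name, building, section, weight, year, credits — PK (score, code) and explicit NOT NULL columns excluded).
grades: 2 nullable (capacity, title — PK (grade_id) and explicit NOT NULL columns excluded).
sections: 5 nullable (credits, level, score, major, points — PK (section_id) and explicit NOT NULL columns excluded).
Total: 6 + 2 + 5 = 13.

13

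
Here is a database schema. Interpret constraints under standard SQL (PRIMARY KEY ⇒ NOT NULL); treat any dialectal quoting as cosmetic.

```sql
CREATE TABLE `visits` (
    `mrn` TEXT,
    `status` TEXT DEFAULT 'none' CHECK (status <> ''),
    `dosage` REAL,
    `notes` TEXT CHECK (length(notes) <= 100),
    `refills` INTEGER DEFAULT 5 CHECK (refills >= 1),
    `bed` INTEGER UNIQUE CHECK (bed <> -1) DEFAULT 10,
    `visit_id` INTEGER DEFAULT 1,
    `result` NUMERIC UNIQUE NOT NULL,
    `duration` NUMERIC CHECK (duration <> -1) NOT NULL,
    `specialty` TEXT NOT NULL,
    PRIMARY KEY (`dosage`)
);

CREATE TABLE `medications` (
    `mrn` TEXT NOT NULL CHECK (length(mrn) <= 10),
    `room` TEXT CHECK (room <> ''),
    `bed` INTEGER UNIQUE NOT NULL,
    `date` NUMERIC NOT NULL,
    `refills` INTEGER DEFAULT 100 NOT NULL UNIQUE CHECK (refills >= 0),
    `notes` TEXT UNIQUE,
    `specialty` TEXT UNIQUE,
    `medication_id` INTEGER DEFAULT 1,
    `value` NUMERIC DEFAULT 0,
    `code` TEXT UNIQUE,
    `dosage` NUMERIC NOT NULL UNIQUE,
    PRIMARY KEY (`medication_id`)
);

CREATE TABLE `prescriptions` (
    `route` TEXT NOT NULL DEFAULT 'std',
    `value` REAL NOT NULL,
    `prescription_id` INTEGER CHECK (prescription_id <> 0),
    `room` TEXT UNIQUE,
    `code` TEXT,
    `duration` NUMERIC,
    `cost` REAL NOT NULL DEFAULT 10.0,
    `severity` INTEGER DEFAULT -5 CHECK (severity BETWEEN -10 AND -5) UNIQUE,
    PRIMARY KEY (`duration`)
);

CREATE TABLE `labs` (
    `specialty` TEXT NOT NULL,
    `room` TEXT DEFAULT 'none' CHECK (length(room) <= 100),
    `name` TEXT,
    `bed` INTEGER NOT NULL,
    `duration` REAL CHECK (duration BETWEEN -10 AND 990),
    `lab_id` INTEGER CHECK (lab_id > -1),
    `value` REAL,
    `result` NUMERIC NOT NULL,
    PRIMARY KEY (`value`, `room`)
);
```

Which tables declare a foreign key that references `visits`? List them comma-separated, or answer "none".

none

No REFERENCES clause anywhere in the schema names visits.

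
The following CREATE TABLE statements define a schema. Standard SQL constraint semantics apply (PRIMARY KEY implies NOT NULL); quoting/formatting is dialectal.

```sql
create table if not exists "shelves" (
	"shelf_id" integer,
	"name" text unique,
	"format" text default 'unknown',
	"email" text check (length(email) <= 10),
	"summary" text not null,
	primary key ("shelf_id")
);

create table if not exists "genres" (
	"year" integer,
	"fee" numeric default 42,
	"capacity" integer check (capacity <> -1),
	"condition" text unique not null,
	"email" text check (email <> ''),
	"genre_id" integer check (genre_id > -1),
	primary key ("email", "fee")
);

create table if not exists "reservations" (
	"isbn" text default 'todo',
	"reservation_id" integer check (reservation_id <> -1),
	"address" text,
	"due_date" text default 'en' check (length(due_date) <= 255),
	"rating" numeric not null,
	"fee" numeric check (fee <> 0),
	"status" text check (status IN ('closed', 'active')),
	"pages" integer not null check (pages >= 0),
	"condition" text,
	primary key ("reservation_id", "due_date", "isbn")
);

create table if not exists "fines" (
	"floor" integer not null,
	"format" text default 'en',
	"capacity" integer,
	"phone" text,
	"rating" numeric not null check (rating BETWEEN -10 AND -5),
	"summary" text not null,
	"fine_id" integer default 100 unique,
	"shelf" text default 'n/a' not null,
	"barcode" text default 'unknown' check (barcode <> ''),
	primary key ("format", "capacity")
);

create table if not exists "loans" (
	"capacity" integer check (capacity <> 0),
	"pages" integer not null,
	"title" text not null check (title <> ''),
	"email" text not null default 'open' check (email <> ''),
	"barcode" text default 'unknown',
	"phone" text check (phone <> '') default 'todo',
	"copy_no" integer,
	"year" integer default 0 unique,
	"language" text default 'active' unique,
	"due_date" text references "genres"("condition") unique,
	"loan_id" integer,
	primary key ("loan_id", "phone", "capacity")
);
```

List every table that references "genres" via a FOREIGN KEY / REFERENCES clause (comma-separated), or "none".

- loans.due_date references genres(condition).

loans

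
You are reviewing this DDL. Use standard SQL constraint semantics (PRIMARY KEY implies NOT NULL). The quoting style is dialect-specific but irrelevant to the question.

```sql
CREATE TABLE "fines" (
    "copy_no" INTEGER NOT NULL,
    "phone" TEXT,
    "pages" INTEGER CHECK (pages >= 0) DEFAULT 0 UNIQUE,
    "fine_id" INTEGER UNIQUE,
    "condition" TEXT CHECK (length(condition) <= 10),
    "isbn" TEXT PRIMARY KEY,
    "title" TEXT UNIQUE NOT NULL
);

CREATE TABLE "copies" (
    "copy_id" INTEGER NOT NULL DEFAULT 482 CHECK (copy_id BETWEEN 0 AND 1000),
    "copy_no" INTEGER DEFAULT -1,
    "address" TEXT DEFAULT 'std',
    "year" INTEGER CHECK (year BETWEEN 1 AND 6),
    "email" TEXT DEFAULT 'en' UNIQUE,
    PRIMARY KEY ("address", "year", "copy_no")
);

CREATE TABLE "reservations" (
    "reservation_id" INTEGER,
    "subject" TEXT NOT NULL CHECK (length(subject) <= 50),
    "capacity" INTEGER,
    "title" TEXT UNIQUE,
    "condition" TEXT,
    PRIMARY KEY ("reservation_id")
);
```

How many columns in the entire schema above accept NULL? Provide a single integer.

8

fines: 4 nullable (phone, pages, fine_id, condition — PK (isbn) and explicit NOT NULL columns excluded).
copies: 1 nullable (email — PK (address, year, copy_no) and explicit NOT NULL columns excluded).
reservations: 3 nullable (capacity, title, condition — PK (reservation_id) and explicit NOT NULL columns excluded).
Total: 4 + 1 + 3 = 8.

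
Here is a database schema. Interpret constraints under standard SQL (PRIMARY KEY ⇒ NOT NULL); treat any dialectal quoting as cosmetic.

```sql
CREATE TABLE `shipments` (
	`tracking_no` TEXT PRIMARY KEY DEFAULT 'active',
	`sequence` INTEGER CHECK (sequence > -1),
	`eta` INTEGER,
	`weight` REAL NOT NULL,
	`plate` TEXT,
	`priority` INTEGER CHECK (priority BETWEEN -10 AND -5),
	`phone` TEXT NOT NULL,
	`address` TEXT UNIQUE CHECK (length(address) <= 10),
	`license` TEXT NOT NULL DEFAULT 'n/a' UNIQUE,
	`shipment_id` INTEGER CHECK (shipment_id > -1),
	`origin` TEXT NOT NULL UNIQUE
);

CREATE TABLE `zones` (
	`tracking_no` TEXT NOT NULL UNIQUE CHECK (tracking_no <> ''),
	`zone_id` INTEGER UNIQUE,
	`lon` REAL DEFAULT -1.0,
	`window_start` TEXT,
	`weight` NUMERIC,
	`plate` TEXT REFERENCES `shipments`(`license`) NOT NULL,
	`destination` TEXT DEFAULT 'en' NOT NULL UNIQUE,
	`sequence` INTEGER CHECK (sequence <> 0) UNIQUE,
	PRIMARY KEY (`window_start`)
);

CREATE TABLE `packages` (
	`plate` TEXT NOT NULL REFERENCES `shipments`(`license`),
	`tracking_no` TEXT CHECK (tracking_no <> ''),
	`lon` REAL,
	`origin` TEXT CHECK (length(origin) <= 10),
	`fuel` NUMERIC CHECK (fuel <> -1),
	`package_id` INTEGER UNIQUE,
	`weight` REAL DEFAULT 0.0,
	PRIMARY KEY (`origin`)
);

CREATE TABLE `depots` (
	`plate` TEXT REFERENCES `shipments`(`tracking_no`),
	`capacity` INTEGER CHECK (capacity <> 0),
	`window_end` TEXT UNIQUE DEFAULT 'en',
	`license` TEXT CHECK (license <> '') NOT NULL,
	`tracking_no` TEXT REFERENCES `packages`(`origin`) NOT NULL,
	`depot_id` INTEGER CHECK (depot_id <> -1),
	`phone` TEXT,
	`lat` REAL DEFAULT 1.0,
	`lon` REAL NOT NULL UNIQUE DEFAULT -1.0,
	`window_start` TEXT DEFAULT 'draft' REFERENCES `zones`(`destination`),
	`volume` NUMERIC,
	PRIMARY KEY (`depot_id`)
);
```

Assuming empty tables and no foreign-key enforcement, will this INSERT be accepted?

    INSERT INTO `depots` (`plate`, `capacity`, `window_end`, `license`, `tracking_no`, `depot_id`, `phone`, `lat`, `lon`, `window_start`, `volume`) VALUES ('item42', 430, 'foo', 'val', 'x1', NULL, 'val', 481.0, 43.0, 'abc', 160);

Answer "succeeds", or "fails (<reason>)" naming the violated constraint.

fails (NOT NULL on depot_id)

depot_id is explicitly set to NULL, but depot_id is part of the PRIMARY KEY (implied NOT NULL).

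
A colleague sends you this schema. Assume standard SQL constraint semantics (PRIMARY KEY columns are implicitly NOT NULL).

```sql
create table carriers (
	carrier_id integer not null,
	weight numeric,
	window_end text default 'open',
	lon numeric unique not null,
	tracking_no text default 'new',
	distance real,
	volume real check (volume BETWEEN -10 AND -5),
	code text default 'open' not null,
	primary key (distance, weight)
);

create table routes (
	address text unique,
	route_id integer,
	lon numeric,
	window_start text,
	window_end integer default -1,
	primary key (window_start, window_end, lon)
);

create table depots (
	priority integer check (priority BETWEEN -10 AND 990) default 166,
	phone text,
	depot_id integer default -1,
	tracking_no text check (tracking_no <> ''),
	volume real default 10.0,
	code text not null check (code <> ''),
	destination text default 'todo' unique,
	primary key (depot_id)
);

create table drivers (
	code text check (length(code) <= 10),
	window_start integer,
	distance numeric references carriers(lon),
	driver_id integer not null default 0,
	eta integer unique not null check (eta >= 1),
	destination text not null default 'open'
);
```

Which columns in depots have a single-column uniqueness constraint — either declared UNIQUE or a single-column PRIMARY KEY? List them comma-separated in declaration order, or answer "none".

depot_id, destination

- priority: no UNIQUE or single-column PK constraint.
- phone: no UNIQUE or single-column PK constraint.
- depot_id: single-column PRIMARY KEY → unique.
- tracking_no: no UNIQUE or single-column PK constraint.
- volume: no UNIQUE or single-column PK constraint.
- code: no UNIQUE or single-column PK constraint.
- destination: declared UNIQUE → unique.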